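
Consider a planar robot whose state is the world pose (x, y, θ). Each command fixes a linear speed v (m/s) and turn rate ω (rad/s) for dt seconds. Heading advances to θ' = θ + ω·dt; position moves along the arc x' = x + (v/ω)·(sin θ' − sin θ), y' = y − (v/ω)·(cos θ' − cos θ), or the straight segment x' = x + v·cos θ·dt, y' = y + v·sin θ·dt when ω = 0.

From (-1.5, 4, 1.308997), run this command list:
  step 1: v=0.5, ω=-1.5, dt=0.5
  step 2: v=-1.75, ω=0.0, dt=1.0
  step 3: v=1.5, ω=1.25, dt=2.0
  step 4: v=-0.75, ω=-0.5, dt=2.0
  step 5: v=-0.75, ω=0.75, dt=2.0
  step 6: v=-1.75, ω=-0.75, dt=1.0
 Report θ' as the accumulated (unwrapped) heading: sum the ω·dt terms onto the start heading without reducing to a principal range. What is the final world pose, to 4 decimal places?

step 1: θ'=0.5590 (R=-0.3333) → pose (-1.3548, 4.1963, 0.5590)
step 2: θ'=0.5590 (straight) → pose (-2.8384, 3.2682, 0.5590)
step 3: θ'=3.0590 (R=1.2000) → pose (-3.3758, 5.4815, 3.0590)
step 4: θ'=2.0590 (R=1.5000) → pose (-2.1748, 4.6902, 2.0590)
step 5: θ'=3.5590 (R=-1.0000) → pose (-0.8863, 4.2451, 3.5590)
step 6: θ'=2.8090 (R=2.3333) → pose (0.8215, 4.3175, 2.8090)

(0.8215, 4.3175, 2.8090)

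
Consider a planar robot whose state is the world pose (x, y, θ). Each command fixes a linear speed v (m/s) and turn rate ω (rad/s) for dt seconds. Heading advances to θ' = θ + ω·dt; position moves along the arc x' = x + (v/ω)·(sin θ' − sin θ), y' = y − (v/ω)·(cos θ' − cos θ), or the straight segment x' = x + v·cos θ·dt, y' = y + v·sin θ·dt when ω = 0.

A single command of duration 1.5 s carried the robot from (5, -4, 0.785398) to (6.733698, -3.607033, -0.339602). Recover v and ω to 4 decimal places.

v = 1.2500, ω = -0.7500

Δθ = -0.339602 − 0.785398 = -1.125000
ω = Δθ/dt = -1.125000/1.5 = -0.7500
R = Δx/(sin θ' − sin θ) = -1.6667
v = R·ω = -1.6667·-0.7500 = 1.2500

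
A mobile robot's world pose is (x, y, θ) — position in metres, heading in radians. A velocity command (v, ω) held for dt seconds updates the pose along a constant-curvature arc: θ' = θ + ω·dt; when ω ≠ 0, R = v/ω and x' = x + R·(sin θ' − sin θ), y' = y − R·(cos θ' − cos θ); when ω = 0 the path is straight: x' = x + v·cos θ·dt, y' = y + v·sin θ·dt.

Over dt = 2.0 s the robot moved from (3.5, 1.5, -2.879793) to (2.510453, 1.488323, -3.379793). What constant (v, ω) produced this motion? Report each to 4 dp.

v = 0.5000, ω = -0.2500

Δθ = -3.379793 − -2.879793 = -0.500000
ω = Δθ/dt = -0.500000/2.0 = -0.2500
R = Δx/(sin θ' − sin θ) = -2.0000
v = R·ω = -2.0000·-0.2500 = 0.5000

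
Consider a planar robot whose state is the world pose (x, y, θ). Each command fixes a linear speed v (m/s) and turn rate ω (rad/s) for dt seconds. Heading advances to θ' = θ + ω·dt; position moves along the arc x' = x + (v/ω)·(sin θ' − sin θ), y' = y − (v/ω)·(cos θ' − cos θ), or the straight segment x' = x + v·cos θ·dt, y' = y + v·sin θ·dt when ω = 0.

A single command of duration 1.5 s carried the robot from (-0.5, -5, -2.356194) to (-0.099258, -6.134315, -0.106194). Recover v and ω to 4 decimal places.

v = 1.0000, ω = 1.5000

Δθ = -0.106194 − -2.356194 = 2.250000
ω = Δθ/dt = 2.250000/1.5 = 1.5000
R = −Δy/(cos θ' − cos θ) = 0.6667
v = R·ω = 0.6667·1.5000 = 1.0000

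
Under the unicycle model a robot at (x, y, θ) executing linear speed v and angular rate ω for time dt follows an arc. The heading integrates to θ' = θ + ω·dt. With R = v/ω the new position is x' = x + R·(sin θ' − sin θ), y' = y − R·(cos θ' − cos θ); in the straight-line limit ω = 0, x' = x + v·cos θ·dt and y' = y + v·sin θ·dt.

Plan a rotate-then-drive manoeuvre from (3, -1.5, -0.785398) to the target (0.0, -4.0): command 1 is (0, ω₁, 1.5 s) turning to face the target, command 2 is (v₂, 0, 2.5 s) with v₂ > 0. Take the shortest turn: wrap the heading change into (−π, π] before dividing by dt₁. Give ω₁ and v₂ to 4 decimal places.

heading to target = atan2(-4−-1.5, 0−3) = -2.4469
Δθ = wrap(-2.4469 − -0.7854) = -1.6615; ω₁ = Δθ/dt₁ = -1.1076
distance = √((0−3)² + (-4−-1.5)²) = 3.9051; v₂ = distance/dt₂ = 1.5620

ω₁ = -1.1076, v₂ = 1.5620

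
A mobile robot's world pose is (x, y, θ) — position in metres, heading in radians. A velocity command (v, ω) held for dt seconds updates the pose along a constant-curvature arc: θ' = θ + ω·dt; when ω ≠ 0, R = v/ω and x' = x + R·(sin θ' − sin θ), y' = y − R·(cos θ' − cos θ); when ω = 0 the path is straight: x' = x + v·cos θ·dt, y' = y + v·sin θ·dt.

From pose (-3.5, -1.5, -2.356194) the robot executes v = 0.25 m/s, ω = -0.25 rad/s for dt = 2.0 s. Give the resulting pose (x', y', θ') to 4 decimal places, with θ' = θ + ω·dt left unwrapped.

θ' = -2.3562 + -0.25·2.0 = -2.8562
R = v/ω = 0.25/-0.25 = -1.0000
x' = -3.5 + -1.0000·(sin -2.8562 − sin -2.3562) = -3.9256
y' = -1.5 − -1.0000·(cos -2.8562 − cos -2.3562) = -1.7524

(-3.9256, -1.7524, -2.8562)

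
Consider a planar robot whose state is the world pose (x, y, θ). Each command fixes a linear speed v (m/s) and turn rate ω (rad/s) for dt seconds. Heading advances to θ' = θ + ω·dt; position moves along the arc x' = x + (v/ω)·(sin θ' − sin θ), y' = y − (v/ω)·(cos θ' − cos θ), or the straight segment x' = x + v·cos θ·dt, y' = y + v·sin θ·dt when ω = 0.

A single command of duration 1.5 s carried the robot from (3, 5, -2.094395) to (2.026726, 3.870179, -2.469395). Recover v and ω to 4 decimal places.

v = 1.0000, ω = -0.2500

Δθ = -2.469395 − -2.094395 = -0.375000
ω = Δθ/dt = -0.375000/1.5 = -0.2500
R = −Δy/(cos θ' − cos θ) = -4.0000
v = R·ω = -4.0000·-0.2500 = 1.0000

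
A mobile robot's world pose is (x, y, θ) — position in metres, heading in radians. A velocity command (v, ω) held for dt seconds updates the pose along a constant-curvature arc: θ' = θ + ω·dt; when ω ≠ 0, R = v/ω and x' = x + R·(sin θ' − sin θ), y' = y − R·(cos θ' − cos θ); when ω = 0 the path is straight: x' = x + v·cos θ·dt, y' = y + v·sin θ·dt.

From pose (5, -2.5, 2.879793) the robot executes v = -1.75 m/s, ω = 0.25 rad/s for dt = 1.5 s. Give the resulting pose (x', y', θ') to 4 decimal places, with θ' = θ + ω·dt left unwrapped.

(7.6024, -2.6937, 3.2548)

θ' = 2.8798 + 0.25·1.5 = 3.2548
R = v/ω = -1.75/0.25 = -7.0000
x' = 5 + -7.0000·(sin 3.2548 − sin 2.8798) = 7.6024
y' = -2.5 − -7.0000·(cos 3.2548 − cos 2.8798) = -2.6937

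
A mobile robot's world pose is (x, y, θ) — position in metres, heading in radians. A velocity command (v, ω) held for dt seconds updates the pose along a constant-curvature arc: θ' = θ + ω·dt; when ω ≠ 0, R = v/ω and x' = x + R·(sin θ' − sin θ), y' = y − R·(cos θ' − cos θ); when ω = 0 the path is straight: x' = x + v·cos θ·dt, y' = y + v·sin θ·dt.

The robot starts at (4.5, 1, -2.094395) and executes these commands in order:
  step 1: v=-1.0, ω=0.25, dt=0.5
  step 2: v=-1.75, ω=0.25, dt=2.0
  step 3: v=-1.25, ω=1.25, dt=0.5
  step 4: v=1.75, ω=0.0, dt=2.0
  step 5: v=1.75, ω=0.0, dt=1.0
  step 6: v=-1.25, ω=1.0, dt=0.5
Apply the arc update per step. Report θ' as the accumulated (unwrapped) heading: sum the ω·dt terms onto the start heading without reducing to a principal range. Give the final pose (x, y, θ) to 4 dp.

step 1: θ'=-1.9694 (R=-4.0000) → pose (4.7223, 1.4475, -1.9694)
step 2: θ'=-1.4694 (R=-7.0000) → pose (5.2351, 4.8730, -1.4694)
step 3: θ'=-0.8444 (R=-1.0000) → pose (4.9878, 5.4359, -0.8444)
step 4: θ'=-0.8444 (straight) → pose (7.3125, 2.8194, -0.8444)
step 5: θ'=-0.8444 (straight) → pose (8.4748, 1.5112, -0.8444)
step 6: θ'=-0.3444 (R=-1.2500) → pose (7.9624, 1.8576, -0.3444)

(7.9624, 1.8576, -0.3444)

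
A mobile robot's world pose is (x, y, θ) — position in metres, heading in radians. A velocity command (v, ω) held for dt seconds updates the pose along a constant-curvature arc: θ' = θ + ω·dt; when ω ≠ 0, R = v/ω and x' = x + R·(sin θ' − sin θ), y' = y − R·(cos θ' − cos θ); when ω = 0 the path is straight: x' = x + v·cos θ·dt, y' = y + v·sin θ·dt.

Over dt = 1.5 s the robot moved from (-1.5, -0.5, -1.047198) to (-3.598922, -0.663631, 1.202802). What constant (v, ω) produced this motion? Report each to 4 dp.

v = -1.7500, ω = 1.5000

Δθ = 1.202802 − -1.047198 = 2.250000
ω = Δθ/dt = 2.250000/1.5 = 1.5000
R = Δx/(sin θ' − sin θ) = -1.1667
v = R·ω = -1.1667·1.5000 = -1.7500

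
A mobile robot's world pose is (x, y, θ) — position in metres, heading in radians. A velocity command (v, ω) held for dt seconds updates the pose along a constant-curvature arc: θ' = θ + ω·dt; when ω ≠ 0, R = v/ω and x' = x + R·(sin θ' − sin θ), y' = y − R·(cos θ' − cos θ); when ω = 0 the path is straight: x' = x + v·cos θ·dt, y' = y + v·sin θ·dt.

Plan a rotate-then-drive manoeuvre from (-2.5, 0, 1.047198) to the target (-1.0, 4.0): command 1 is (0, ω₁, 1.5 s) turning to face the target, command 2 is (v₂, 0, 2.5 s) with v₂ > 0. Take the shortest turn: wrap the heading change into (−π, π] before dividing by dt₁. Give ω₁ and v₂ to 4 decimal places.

heading to target = atan2(4−0, -1−-2.5) = 1.2120
Δθ = wrap(1.2120 − 1.0472) = 0.1648; ω₁ = Δθ/dt₁ = 0.1099
distance = √((-1−-2.5)² + (4−0)²) = 4.2720; v₂ = distance/dt₂ = 1.7088

ω₁ = 0.1099, v₂ = 1.7088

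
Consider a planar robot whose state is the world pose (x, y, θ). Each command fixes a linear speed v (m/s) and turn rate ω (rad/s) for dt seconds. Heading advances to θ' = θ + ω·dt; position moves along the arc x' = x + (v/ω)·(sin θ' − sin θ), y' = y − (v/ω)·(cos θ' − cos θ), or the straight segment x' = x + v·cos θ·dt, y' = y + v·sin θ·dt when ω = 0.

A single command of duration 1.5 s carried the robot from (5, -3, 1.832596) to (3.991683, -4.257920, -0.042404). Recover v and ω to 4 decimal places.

v = -1.2500, ω = -1.2500

Δθ = -0.042404 − 1.832596 = -1.875000
ω = Δθ/dt = -1.875000/1.5 = -1.2500
R = −Δy/(cos θ' − cos θ) = 1.0000
v = R·ω = 1.0000·-1.2500 = -1.2500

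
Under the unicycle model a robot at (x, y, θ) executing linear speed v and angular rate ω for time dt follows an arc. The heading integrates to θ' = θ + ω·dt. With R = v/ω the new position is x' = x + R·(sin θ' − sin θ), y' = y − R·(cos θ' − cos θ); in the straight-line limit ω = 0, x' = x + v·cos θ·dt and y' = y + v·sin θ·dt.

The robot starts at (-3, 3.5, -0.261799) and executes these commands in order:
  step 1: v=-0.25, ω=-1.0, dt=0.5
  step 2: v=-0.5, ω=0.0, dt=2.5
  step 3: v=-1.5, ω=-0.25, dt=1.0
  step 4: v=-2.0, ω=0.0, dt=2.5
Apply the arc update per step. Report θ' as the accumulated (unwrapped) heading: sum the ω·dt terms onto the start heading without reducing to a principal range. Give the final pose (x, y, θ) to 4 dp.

step 1: θ'=-0.7618 (R=0.2500) → pose (-3.1079, 3.5606, -0.7618)
step 2: θ'=-0.7618 (straight) → pose (-4.0123, 4.4234, -0.7618)
step 3: θ'=-1.0118 (R=6.0000) → pose (-4.9577, 5.5829, -1.0118)
step 4: θ'=-1.0118 (straight) → pose (-7.6094, 9.8219, -1.0118)

(-7.6094, 9.8219, -1.0118)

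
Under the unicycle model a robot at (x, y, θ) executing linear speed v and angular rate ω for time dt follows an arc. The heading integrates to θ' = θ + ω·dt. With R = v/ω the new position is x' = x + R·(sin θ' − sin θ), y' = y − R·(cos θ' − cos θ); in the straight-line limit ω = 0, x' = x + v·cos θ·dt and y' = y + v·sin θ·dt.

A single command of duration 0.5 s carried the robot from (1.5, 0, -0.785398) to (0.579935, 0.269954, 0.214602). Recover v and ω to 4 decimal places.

Δθ = 0.214602 − -0.785398 = 1.000000
ω = Δθ/dt = 1.000000/0.5 = 2.0000
R = Δx/(sin θ' − sin θ) = -1.0000
v = R·ω = -1.0000·2.0000 = -2.0000

v = -2.0000, ω = 2.0000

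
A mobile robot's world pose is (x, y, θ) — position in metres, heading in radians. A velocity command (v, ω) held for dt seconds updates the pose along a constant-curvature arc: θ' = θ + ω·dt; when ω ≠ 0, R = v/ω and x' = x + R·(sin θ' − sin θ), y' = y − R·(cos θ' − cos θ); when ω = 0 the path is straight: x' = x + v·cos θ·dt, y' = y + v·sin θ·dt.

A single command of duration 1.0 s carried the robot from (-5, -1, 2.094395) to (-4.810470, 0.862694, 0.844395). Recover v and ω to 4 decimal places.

Δθ = 0.844395 − 2.094395 = -1.250000
ω = Δθ/dt = -1.250000/1.0 = -1.2500
R = −Δy/(cos θ' − cos θ) = -1.6000
v = R·ω = -1.6000·-1.2500 = 2.0000

v = 2.0000, ω = -1.2500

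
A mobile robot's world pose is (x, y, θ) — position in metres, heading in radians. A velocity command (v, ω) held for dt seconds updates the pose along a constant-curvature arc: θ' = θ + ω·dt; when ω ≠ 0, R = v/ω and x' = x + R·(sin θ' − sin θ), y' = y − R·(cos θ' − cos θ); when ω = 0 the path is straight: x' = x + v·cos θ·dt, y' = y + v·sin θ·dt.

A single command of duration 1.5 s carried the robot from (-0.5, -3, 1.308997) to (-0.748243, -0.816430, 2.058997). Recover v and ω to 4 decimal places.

v = 1.5000, ω = 0.5000

Δθ = 2.058997 − 1.308997 = 0.750000
ω = Δθ/dt = 0.750000/1.5 = 0.5000
R = −Δy/(cos θ' − cos θ) = 3.0000
v = R·ω = 3.0000·0.5000 = 1.5000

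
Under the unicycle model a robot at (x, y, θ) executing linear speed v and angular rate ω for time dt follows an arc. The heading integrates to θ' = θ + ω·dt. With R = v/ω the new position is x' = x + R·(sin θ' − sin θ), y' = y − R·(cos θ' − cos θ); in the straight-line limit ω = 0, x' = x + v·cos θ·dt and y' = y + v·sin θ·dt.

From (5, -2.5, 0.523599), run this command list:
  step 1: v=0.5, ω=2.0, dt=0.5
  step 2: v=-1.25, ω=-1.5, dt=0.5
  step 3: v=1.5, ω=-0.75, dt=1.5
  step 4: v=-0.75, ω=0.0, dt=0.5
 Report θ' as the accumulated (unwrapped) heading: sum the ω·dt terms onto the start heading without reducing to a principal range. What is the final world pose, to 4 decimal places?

(6.6084, -2.2761, -0.3514)

step 1: θ'=1.5236 (R=0.2500) → pose (5.1247, -2.2953, 1.5236)
step 2: θ'=0.7736 (R=0.8333) → pose (4.8746, -2.8521, 0.7736)
step 3: θ'=-0.3514 (R=-2.0000) → pose (6.9604, -2.4052, -0.3514)
step 4: θ'=-0.3514 (straight) → pose (6.6084, -2.2761, -0.3514)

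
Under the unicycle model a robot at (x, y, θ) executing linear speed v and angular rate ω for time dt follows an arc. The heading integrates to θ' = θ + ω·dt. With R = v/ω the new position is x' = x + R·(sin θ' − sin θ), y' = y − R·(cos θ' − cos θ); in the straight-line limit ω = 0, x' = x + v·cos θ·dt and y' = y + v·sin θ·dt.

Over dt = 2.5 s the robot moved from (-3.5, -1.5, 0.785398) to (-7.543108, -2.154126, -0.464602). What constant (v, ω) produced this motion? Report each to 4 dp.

Δθ = -0.464602 − 0.785398 = -1.250000
ω = Δθ/dt = -1.250000/2.5 = -0.5000
R = Δx/(sin θ' − sin θ) = 3.5000
v = R·ω = 3.5000·-0.5000 = -1.7500

v = -1.7500, ω = -0.5000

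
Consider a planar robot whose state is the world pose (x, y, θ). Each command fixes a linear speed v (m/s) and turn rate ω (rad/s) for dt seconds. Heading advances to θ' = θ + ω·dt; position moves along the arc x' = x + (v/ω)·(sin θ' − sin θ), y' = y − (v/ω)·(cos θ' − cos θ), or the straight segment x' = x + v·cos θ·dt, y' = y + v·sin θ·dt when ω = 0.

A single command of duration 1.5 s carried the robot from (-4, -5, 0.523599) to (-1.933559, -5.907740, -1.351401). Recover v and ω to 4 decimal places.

Δθ = -1.351401 − 0.523599 = -1.875000
ω = Δθ/dt = -1.875000/1.5 = -1.2500
R = Δx/(sin θ' − sin θ) = -1.4000
v = R·ω = -1.4000·-1.2500 = 1.7500

v = 1.7500, ω = -1.2500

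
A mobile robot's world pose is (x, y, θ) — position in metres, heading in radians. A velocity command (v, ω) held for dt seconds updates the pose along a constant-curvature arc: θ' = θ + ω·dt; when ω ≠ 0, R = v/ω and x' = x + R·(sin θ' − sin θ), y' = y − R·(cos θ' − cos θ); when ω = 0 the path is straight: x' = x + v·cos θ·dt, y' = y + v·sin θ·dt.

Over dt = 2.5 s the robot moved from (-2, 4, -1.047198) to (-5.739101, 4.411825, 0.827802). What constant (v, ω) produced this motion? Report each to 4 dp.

v = -1.7500, ω = 0.7500

Δθ = 0.827802 − -1.047198 = 1.875000
ω = Δθ/dt = 1.875000/2.5 = 0.7500
R = Δx/(sin θ' − sin θ) = -2.3333
v = R·ω = -2.3333·0.7500 = -1.7500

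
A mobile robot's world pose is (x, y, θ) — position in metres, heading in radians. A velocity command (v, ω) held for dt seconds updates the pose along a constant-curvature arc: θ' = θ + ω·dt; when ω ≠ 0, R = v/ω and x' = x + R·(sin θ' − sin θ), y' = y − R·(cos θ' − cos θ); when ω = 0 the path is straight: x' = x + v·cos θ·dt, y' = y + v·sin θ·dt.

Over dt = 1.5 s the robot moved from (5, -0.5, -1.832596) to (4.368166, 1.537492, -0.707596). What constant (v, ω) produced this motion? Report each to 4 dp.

v = -1.5000, ω = 0.7500

Δθ = -0.707596 − -1.832596 = 1.125000
ω = Δθ/dt = 1.125000/1.5 = 0.7500
R = −Δy/(cos θ' − cos θ) = -2.0000
v = R·ω = -2.0000·0.7500 = -1.5000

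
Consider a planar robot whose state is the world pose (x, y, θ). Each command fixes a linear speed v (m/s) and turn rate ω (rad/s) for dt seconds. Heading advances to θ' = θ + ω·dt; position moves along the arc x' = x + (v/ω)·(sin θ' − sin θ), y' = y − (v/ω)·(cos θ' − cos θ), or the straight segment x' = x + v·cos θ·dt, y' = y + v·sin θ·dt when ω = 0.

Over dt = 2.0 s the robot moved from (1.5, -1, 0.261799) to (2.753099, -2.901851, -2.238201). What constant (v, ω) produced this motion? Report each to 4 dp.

v = 1.5000, ω = -1.2500

Δθ = -2.238201 − 0.261799 = -2.500000
ω = Δθ/dt = -2.500000/2.0 = -1.2500
R = −Δy/(cos θ' − cos θ) = -1.2000
v = R·ω = -1.2000·-1.2500 = 1.5000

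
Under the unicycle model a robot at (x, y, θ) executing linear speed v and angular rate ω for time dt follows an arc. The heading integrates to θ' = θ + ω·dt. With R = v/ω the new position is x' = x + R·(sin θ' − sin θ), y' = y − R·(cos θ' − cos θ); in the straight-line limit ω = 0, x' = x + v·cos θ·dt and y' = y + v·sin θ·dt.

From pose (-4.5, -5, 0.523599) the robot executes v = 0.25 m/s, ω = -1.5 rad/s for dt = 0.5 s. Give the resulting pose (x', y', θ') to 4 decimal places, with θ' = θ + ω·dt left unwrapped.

(-4.3793, -4.9819, -0.2264)

θ' = 0.5236 + -1.5·0.5 = -0.2264
R = v/ω = 0.25/-1.5 = -0.1667
x' = -4.5 + -0.1667·(sin -0.2264 − sin 0.5236) = -4.3793
y' = -5 − -0.1667·(cos -0.2264 − cos 0.5236) = -4.9819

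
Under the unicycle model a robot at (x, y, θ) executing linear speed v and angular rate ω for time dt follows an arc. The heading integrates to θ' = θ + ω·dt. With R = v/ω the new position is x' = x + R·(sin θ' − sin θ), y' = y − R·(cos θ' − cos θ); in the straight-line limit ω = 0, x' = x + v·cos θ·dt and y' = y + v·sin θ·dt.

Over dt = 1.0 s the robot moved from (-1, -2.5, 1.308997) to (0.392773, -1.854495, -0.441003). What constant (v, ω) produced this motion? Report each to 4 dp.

v = 1.7500, ω = -1.7500

Δθ = -0.441003 − 1.308997 = -1.750000
ω = Δθ/dt = -1.750000/1.0 = -1.7500
R = Δx/(sin θ' − sin θ) = -1.0000
v = R·ω = -1.0000·-1.7500 = 1.7500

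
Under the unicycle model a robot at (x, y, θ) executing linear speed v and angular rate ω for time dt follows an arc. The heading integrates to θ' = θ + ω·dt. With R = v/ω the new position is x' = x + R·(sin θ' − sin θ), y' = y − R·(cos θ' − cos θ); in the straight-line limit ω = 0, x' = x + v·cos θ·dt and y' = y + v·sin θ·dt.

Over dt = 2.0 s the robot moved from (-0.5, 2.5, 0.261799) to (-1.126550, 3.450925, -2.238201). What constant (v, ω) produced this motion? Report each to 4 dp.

Δθ = -2.238201 − 0.261799 = -2.500000
ω = Δθ/dt = -2.500000/2.0 = -1.2500
R = −Δy/(cos θ' − cos θ) = 0.6000
v = R·ω = 0.6000·-1.2500 = -0.7500

v = -0.7500, ω = -1.2500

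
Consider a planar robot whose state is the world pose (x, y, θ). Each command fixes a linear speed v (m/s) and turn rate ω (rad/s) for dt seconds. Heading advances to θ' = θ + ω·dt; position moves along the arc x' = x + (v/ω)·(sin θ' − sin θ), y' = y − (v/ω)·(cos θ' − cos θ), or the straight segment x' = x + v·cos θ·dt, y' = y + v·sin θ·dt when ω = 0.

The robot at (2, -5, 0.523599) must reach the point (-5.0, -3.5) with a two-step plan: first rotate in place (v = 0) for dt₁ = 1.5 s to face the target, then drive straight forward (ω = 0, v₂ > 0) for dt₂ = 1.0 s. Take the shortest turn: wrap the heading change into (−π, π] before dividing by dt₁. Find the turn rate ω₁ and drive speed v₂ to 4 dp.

heading to target = atan2(-3.5−-5, -5−2) = 2.9305
Δθ = wrap(2.9305 − 0.5236) = 2.4069; ω₁ = Δθ/dt₁ = 1.6046
distance = √((-5−2)² + (-3.5−-5)²) = 7.1589; v₂ = distance/dt₂ = 7.1589

ω₁ = 1.6046, v₂ = 7.1589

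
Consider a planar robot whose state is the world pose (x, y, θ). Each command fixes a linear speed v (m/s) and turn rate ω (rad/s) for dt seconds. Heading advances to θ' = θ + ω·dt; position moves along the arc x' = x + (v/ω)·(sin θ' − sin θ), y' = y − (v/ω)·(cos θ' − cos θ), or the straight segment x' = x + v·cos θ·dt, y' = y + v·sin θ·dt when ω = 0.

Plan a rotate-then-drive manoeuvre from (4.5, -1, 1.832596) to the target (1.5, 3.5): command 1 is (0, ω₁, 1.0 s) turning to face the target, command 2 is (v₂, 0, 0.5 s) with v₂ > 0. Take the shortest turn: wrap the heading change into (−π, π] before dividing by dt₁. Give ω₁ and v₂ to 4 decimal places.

ω₁ = 0.3262, v₂ = 10.8167

heading to target = atan2(3.5−-1, 1.5−4.5) = 2.1588
Δθ = wrap(2.1588 − 1.8326) = 0.3262; ω₁ = Δθ/dt₁ = 0.3262
distance = √((1.5−4.5)² + (3.5−-1)²) = 5.4083; v₂ = distance/dt₂ = 10.8167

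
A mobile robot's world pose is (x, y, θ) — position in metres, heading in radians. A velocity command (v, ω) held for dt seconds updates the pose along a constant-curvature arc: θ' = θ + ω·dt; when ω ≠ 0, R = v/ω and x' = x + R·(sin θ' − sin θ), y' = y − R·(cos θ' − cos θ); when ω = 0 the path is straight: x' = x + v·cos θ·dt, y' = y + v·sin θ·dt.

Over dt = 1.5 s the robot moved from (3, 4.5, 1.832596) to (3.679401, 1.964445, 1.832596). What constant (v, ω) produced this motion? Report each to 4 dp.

Δθ = 1.832596 − 1.832596 = 0.000000
ω = Δθ/dt = 0.000000/1.5 = 0.0000
ω = 0 → v = (Δx·cos θ + Δy·sin θ)/dt = -1.7500

v = -1.7500, ω = 0.0000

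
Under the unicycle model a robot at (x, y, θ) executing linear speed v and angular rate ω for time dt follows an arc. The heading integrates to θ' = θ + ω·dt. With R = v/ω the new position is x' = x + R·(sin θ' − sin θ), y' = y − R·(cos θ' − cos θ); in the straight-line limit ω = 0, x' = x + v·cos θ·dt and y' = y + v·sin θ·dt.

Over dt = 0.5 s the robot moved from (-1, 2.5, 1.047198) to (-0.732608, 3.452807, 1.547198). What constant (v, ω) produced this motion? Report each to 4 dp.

Δθ = 1.547198 − 1.047198 = 0.500000
ω = Δθ/dt = 0.500000/0.5 = 1.0000
R = −Δy/(cos θ' − cos θ) = 2.0000
v = R·ω = 2.0000·1.0000 = 2.0000

v = 2.0000, ω = 1.0000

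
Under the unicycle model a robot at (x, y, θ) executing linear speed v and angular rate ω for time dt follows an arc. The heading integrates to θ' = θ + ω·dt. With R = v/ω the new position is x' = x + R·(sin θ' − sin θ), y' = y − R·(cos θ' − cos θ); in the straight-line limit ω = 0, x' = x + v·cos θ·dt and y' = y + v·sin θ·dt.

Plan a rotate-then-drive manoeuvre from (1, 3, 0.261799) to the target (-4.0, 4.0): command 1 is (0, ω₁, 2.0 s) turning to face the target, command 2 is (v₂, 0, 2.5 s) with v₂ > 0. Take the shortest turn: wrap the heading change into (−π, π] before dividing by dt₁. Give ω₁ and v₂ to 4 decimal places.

ω₁ = 1.3412, v₂ = 2.0396

heading to target = atan2(4−3, -4−1) = 2.9442
Δθ = wrap(2.9442 − 0.2618) = 2.6824; ω₁ = Δθ/dt₁ = 1.3412
distance = √((-4−1)² + (4−3)²) = 5.0990; v₂ = distance/dt₂ = 2.0396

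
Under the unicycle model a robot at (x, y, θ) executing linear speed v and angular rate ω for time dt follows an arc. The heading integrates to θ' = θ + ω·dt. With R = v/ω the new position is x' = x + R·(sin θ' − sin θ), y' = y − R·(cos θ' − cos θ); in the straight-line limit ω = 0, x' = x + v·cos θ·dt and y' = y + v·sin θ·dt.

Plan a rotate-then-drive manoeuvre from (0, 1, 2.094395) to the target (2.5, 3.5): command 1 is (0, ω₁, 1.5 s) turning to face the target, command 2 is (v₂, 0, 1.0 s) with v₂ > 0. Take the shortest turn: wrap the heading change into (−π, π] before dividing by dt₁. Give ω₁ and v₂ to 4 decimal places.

ω₁ = -0.8727, v₂ = 3.5355

heading to target = atan2(3.5−1, 2.5−0) = 0.7854
Δθ = wrap(0.7854 − 2.0944) = -1.3090; ω₁ = Δθ/dt₁ = -0.8727
distance = √((2.5−0)² + (3.5−1)²) = 3.5355; v₂ = distance/dt₂ = 3.5355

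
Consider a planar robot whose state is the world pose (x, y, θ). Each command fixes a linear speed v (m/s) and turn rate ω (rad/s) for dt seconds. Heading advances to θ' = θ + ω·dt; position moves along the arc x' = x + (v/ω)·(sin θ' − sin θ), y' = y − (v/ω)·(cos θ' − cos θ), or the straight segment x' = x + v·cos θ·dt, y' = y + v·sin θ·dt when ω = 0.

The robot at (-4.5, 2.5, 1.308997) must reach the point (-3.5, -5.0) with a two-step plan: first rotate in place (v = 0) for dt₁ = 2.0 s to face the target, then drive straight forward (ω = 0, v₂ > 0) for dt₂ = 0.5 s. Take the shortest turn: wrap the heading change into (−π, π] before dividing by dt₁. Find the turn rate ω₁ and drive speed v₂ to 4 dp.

heading to target = atan2(-5−2.5, -3.5−-4.5) = -1.4382
Δθ = wrap(-1.4382 − 1.3090) = -2.7472; ω₁ = Δθ/dt₁ = -1.3736
distance = √((-3.5−-4.5)² + (-5−2.5)²) = 7.5664; v₂ = distance/dt₂ = 15.1327

ω₁ = -1.3736, v₂ = 15.1327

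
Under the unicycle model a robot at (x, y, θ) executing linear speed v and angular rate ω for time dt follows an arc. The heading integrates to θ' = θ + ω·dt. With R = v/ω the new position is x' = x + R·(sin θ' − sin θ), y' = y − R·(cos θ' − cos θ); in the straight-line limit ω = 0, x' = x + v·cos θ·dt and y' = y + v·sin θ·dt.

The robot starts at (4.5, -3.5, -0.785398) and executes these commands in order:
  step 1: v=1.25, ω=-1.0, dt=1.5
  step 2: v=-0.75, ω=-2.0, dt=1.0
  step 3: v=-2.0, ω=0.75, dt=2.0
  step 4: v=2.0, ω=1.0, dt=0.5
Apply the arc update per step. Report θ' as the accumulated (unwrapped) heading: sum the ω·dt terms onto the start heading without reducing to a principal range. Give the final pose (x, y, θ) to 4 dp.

step 1: θ'=-2.2854 (R=-1.2500) → pose (4.5603, -5.2030, -2.2854)
step 2: θ'=-4.2854 (R=0.3750) → pose (5.1849, -5.2935, -4.2854)
step 3: θ'=-2.7854 (R=-2.6667) → pose (8.5420, -6.6884, -2.7854)
step 4: θ'=-2.2854 (R=2.0000) → pose (7.7287, -7.2522, -2.2854)

(7.7287, -7.2522, -2.2854)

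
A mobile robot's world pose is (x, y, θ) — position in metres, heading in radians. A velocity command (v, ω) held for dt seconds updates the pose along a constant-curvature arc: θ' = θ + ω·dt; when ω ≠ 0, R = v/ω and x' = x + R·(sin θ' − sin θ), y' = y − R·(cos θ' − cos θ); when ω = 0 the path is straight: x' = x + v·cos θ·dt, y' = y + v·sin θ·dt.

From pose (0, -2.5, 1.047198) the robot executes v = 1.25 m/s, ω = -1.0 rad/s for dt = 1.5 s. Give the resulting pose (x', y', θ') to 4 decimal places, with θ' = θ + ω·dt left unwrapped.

θ' = 1.0472 + -1.0·1.5 = -0.4528
R = v/ω = 1.25/-1.0 = -1.2500
x' = 0 + -1.2500·(sin -0.4528 − sin 1.0472) = 1.6294
y' = -2.5 − -1.2500·(cos -0.4528 − cos 1.0472) = -2.0010

(1.6294, -2.0010, -0.4528)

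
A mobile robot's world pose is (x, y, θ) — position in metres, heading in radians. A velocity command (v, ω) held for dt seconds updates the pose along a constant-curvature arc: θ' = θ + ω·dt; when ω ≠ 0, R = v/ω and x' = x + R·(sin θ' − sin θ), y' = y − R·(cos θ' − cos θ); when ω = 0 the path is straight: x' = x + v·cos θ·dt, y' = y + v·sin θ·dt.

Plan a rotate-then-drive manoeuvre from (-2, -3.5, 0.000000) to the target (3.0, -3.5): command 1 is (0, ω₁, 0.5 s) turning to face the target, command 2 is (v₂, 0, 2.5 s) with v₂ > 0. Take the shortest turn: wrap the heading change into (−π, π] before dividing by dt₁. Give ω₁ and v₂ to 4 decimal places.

ω₁ = 0.0000, v₂ = 2.0000

heading to target = atan2(-3.5−-3.5, 3−-2) = 0.0000
Δθ = wrap(0.0000 − 0.0000) = 0.0000; ω₁ = Δθ/dt₁ = 0.0000
distance = √((3−-2)² + (-3.5−-3.5)²) = 5.0000; v₂ = distance/dt₂ = 2.0000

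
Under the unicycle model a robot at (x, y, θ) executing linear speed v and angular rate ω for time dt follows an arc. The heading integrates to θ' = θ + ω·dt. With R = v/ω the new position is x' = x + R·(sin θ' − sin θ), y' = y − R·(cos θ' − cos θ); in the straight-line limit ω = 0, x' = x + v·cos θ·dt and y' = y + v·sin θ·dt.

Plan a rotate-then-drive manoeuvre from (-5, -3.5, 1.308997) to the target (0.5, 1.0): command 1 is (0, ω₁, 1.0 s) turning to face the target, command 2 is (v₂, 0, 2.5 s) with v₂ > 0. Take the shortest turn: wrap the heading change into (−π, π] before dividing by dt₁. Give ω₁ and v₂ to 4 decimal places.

heading to target = atan2(1−-3.5, 0.5−-5) = 0.6857
Δθ = wrap(0.6857 − 1.3090) = -0.6233; ω₁ = Δθ/dt₁ = -0.6233
distance = √((0.5−-5)² + (1−-3.5)²) = 7.1063; v₂ = distance/dt₂ = 2.8425

ω₁ = -0.6233, v₂ = 2.8425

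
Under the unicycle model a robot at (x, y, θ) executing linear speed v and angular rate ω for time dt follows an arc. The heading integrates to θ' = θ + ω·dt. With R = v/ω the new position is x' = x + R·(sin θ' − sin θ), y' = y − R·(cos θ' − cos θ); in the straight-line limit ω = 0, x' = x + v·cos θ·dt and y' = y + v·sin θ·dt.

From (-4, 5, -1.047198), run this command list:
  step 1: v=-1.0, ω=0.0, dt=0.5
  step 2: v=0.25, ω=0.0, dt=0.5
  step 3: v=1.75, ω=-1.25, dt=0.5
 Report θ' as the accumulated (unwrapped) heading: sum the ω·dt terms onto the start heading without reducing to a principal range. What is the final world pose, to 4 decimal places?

(-4.0071, 4.4830, -1.6722)

step 1: θ'=-1.0472 (straight) → pose (-4.2500, 5.4330, -1.0472)
step 2: θ'=-1.0472 (straight) → pose (-4.1875, 5.3248, -1.0472)
step 3: θ'=-1.6722 (R=-1.4000) → pose (-4.0071, 4.4830, -1.6722)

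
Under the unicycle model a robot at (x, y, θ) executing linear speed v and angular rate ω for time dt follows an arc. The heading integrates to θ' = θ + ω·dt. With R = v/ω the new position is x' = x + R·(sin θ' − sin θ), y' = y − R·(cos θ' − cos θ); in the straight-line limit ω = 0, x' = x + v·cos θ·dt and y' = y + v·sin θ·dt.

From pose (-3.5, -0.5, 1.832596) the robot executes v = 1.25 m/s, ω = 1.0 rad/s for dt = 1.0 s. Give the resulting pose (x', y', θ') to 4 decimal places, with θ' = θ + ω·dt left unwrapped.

(-4.3273, 0.3673, 2.8326)

θ' = 1.8326 + 1.0·1.0 = 2.8326
R = v/ω = 1.25/1.0 = 1.2500
x' = -3.5 + 1.2500·(sin 2.8326 − sin 1.8326) = -4.3273
y' = -0.5 − 1.2500·(cos 2.8326 − cos 1.8326) = 0.3673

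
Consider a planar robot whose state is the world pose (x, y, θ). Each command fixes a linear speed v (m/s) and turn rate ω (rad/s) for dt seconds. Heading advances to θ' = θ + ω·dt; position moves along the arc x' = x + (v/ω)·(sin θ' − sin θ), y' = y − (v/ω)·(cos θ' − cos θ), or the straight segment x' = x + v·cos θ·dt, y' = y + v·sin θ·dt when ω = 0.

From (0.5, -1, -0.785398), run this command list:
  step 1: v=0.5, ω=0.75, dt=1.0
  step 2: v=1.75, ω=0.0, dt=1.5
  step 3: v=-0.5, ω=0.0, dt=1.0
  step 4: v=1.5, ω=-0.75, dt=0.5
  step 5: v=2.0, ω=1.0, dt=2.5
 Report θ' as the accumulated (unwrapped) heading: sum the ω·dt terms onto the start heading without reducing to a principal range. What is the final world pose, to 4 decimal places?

(6.3334, 1.3907, 2.0896)

step 1: θ'=-0.0354 (R=0.6667) → pose (0.9478, -1.1948, -0.0354)
step 2: θ'=-0.0354 (straight) → pose (3.5712, -1.2877, -0.0354)
step 3: θ'=-0.0354 (straight) → pose (3.0715, -1.2700, -0.0354)
step 4: θ'=-0.4104 (R=-2.0000) → pose (3.7986, -1.4349, -0.4104)
step 5: θ'=2.0896 (R=2.0000) → pose (6.3334, 1.3907, 2.0896)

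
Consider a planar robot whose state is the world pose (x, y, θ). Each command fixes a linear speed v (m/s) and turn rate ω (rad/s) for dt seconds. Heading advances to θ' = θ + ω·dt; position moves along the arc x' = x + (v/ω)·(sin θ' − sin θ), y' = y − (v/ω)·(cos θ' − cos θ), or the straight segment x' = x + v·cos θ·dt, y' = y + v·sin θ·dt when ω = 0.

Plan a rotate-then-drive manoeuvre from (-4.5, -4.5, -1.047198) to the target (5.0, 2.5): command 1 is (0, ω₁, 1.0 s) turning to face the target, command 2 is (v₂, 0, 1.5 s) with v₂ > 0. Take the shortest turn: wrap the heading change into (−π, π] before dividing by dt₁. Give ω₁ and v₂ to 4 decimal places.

ω₁ = 1.6822, v₂ = 7.8669

heading to target = atan2(2.5−-4.5, 5−-4.5) = 0.6350
Δθ = wrap(0.6350 − -1.0472) = 1.6822; ω₁ = Δθ/dt₁ = 1.6822
distance = √((5−-4.5)² + (2.5−-4.5)²) = 11.8004; v₂ = distance/dt₂ = 7.8669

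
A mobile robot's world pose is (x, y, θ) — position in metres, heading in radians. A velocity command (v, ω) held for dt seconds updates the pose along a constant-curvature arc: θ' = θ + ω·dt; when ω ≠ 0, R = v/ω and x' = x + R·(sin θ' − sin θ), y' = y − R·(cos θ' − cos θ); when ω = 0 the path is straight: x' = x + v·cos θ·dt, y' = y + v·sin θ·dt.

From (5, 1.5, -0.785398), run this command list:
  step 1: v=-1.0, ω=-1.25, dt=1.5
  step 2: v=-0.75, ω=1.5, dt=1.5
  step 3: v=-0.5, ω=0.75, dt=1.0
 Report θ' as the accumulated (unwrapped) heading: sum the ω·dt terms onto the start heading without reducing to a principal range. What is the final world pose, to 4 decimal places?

step 1: θ'=-2.6604 (R=0.8000) → pose (5.1954, 2.7748, -2.6604)
step 2: θ'=-0.4104 (R=-0.5000) → pose (5.1635, 3.6765, -0.4104)
step 3: θ'=0.3396 (R=-0.6667) → pose (4.6754, 3.6938, 0.3396)

(4.6754, 3.6938, 0.3396)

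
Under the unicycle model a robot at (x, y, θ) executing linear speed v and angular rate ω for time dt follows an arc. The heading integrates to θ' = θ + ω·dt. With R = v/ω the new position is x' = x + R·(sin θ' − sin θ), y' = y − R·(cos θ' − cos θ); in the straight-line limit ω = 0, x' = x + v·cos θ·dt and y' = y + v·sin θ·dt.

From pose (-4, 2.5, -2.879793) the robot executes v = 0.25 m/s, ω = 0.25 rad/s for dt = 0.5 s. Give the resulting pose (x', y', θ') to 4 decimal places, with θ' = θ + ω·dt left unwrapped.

θ' = -2.8798 + 0.25·0.5 = -2.7548
R = v/ω = 0.25/0.25 = 1.0000
x' = -4 + 1.0000·(sin -2.7548 − sin -2.8798) = -4.1184
y' = 2.5 − 1.0000·(cos -2.7548 − cos -2.8798) = 2.4602

(-4.1184, 2.4602, -2.7548)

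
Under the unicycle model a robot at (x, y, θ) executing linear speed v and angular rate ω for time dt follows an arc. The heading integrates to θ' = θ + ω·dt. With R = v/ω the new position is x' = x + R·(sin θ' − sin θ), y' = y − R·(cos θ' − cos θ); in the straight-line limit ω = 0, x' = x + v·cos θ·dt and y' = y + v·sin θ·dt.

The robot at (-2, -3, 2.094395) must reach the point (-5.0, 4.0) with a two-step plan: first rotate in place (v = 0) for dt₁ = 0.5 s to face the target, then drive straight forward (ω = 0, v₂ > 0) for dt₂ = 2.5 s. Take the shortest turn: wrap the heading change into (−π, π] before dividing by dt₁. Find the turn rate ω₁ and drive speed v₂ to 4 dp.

heading to target = atan2(4−-3, -5−-2) = 1.9757
Δθ = wrap(1.9757 − 2.0944) = -0.1187; ω₁ = Δθ/dt₁ = -0.2374
distance = √((-5−-2)² + (4−-3)²) = 7.6158; v₂ = distance/dt₂ = 3.0463

ω₁ = -0.2374, v₂ = 3.0463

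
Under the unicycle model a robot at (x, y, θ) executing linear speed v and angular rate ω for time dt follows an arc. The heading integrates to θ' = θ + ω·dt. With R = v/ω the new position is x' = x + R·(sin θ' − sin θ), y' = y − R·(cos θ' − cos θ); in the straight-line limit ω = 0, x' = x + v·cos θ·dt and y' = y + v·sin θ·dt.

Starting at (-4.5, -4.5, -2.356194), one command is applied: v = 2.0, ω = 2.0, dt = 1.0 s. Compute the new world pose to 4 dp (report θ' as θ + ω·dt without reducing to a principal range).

θ' = -2.3562 + 2.0·1.0 = -0.3562
R = v/ω = 2.0/2.0 = 1.0000
x' = -4.5 + 1.0000·(sin -0.3562 − sin -2.3562) = -4.1416
y' = -4.5 − 1.0000·(cos -0.3562 − cos -2.3562) = -6.1443

(-4.1416, -6.1443, -0.3562)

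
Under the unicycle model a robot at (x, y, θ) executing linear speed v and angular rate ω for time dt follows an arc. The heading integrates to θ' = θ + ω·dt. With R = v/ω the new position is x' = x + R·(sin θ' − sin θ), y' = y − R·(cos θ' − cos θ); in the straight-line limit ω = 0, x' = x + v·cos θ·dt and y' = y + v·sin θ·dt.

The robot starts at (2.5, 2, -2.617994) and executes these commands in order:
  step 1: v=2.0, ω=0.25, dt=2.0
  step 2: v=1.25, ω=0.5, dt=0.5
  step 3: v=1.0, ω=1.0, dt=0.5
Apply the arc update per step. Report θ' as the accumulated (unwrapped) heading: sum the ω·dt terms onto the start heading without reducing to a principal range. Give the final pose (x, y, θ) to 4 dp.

step 1: θ'=-2.1180 (R=8.0000) → pose (-0.3319, -0.7658, -2.1180)
step 2: θ'=-1.8680 (R=2.5000) → pose (-0.5873, -1.3345, -1.8680)
step 3: θ'=-1.3680 (R=1.0000) → pose (-0.6107, -1.8287, -1.3680)

(-0.6107, -1.8287, -1.3680)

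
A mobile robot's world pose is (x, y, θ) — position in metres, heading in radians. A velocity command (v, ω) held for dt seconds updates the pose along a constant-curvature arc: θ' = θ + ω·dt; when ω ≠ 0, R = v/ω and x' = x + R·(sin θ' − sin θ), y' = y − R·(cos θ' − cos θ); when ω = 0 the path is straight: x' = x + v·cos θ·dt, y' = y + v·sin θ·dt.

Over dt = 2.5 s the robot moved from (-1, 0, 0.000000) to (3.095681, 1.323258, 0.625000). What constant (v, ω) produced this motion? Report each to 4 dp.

Δθ = 0.625000 − 0.000000 = 0.625000
ω = Δθ/dt = 0.625000/2.5 = 0.2500
R = Δx/(sin θ' − sin θ) = 7.0000
v = R·ω = 7.0000·0.2500 = 1.7500

v = 1.7500, ω = 0.2500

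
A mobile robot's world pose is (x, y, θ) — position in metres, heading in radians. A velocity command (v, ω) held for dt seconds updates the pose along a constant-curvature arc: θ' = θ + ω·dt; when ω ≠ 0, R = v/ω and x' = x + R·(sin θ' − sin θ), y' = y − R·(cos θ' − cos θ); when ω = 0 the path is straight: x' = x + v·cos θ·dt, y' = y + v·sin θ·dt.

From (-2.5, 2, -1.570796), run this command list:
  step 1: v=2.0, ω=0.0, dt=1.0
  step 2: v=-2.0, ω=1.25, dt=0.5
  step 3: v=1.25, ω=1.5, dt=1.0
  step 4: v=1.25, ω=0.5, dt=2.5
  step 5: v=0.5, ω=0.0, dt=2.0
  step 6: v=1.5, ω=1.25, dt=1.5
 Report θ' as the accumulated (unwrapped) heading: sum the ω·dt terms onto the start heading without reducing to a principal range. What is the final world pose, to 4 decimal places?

(-2.5848, 5.1452, 3.6792)

step 1: θ'=-1.5708 (straight) → pose (-2.5000, 0.0000, -1.5708)
step 2: θ'=-0.9458 (R=-1.6000) → pose (-2.8025, 0.9362, -0.9458)
step 3: θ'=0.5542 (R=0.8333) → pose (-1.6881, 0.7151, 0.5542)
step 4: θ'=1.8042 (R=2.5000) → pose (-0.5716, 3.4192, 1.8042)
step 5: θ'=1.8042 (straight) → pose (-0.8029, 4.3921, 1.8042)
step 6: θ'=3.6792 (R=1.2000) → pose (-2.5848, 5.1452, 3.6792)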